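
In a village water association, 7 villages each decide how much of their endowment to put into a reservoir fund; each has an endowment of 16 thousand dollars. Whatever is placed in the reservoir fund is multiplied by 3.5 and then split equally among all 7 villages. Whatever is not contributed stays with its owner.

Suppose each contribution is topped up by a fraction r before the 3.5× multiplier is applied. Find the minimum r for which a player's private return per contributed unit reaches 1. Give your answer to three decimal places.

1.000

With matching at rate r, one contributed unit becomes (1 + r) in the reservoir fund and returns 3.5 × (1 + r) / 7 to the contributor.
Setting this equal to 1: 1 + r = 7/3.5 = 2.0000.
So the minimum matching rate is r = 2.0000 − 1 = 1.000.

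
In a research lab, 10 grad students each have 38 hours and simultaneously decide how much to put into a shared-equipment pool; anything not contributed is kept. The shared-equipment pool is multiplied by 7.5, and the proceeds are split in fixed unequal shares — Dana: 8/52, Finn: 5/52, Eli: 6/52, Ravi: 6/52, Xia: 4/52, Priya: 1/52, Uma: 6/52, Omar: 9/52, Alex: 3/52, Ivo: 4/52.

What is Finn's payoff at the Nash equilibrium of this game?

Player j's private return per contributed unit is 7.5 × (j's share). Contributing is weakly dominant for j when that share is at least 1/7.5 = 0.1333, and contributing 0 is dominant otherwise.
Dana and Omar clear that bar, contributing 38 each; the remaining 8 contribute 0. Total contributed: 76.
Finn keeps 38 and receives 7.5 × 76 × 5/52 = 54.81 from the shared-equipment pool, for a payoff of 92.81.

92.81 hours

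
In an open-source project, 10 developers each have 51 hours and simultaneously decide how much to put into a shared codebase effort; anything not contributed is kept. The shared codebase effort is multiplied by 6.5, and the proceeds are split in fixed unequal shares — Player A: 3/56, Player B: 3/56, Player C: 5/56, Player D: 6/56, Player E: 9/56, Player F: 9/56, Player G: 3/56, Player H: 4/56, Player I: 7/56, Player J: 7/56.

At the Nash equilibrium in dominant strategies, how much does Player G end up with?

For player j, contributing a unit is worthwhile iff 6.5 × (j's share) ≥ 1, i.e. iff j's share is at least 0.1538.
Player E and Player F are above the threshold, contributing 51 each; the remaining 8 contribute 0. Total contributed: 102.
Player G keeps 51 and receives 6.5 × 102 × 3/56 = 35.52 from the shared codebase effort, for a payoff of 86.52.

86.52 hours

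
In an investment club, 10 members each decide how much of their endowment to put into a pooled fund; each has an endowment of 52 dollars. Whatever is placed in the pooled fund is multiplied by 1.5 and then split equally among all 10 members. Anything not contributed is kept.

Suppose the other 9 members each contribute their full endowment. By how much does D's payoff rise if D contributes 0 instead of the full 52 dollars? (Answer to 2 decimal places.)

44.20 dollars

Switching from a contribution of 52 to 0 lets D keep an extra 52 dollars, but lowers the pooled fund by 52, which costs D their own share of that drop: 1.5/10 × 52 = 7.80.
Net gain = 52 − 7.80 = 44.20. The private return per contributed unit (0.1500) is below 1, so free-riding is indeed the best response regardless of what the others do.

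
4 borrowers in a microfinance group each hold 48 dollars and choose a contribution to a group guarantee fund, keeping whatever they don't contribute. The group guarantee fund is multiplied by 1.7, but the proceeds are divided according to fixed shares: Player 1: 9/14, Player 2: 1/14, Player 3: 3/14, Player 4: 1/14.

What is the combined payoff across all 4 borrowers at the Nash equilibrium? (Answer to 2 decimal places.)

225.60 dollars

A player with share s gets back 1.7·s per unit contributed, so full contribution is dominant for anyone with s > 1/1.7 = 0.5882 and zero contribution is dominant for anyone below.
The only share above 0.5882 is Player 1's 9/14, contributing 48; the remaining 3 contribute 0. Total contributed: 48.
The group guarantee fund pays out 1.7 × 48 = 81.60 in total (split across the unequal shares, but the aggregate is all that matters for the group sum).
The 3 free-riders keep 48 each, adding 144. Group total = 144 + 81.60 = 225.60.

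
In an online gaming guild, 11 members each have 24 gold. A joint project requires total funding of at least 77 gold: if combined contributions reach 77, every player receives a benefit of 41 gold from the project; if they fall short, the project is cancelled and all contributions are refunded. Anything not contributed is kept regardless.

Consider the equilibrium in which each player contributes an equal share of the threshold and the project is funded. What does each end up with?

Equal share of the threshold: 77/11 = 7.
At this profile no one gains by cutting their contribution: any cut drops the total below 77, the project is cancelled, contributions are refunded, and the deviator ends with 24, which is less than 24 − 7 + 41 = 58. Contributing more than 7 just wastes the excess. So contributing exactly 7 is a best response.
Each player's payoff: 24 − 7 + 41 = 58.

58 gold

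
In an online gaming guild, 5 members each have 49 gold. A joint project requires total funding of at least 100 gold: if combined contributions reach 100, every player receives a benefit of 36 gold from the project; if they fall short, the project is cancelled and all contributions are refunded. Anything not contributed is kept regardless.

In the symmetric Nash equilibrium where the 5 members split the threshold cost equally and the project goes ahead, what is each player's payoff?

Equal share of the threshold: 100/5 = 20.
At this profile no one gains by cutting their contribution: any cut drops the total below 100, the project is cancelled, contributions are refunded, and the deviator ends with 49, which is less than 49 − 20 + 36 = 65. Contributing more than 20 just wastes the excess. So contributing exactly 20 is a best response.
Each player's payoff: 49 − 20 + 36 = 65.

65 gold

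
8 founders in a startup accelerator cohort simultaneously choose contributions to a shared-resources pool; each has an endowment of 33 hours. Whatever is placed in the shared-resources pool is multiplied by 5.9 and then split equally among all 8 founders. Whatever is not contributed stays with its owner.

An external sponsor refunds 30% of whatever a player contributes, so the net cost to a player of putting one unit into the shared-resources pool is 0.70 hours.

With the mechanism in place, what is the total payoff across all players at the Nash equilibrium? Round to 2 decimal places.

1636.80 hours

With the mechanism, a contributed unit returns (5.9/8) / 0.70 = 1.0536 per unit of net cost to the contributor — now above 1 — so contributing fully is weakly dominant for every player.
So the Nash equilibrium is full contribution by all 8; the group earns 8 × (33 × 0.30 + 5.9 × 33) = 1636.80.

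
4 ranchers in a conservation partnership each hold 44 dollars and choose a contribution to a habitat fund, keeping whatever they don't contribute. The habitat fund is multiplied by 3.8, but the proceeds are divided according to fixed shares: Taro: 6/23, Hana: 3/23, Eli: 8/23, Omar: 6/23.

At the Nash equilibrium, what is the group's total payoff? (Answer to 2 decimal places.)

A player with share s gets back 3.8·s per unit contributed, so full contribution is dominant for anyone with s > 1/3.8 = 0.2632 and zero contribution is dominant for anyone below.
Eli alone (share 8/23) is above the threshold, contributing 44; the remaining 3 contribute 0. Total contributed: 44.
The habitat fund pays out 3.8 × 44 = 167.20 in total (split across the unequal shares, but the aggregate is all that matters for the group sum).
The 3 free-riders keep 44 each, adding 132. Group total = 132 + 167.20 = 299.20.

299.20 dollars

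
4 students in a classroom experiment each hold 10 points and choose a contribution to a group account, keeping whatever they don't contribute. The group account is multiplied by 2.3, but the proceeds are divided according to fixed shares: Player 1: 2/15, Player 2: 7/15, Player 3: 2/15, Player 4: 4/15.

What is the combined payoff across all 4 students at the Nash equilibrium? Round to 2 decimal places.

53.00 points

A player with share s gets back 2.3·s per unit contributed, so full contribution is dominant for anyone with s > 1/2.3 = 0.4348 and zero contribution is dominant for anyone below.
The only share above 0.4348 is Player 2's 7/15, contributing 10; the remaining 3 contribute 0. Total contributed: 10.
The group account pays out 2.3 × 10 = 23.00 in total (split across the unequal shares, but the aggregate is all that matters for the group sum).
The 3 free-riders keep 10 each, adding 30. Group total = 30 + 23.00 = 53.00.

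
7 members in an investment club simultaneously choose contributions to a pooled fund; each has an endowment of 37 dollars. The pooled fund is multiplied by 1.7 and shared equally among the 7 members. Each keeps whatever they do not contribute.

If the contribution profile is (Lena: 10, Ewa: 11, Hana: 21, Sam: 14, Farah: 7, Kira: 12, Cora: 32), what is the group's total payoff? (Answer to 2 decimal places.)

333.90 dollars

Total contributed: 10 + 11 + 21 + 14 + 7 + 12 + 32 = 107; total kept: 7 × 37 − 107 = 152.
The pooled fund pays out 1.7 × 107 = 181.90 in aggregate.
Group total = 152 + 181.90 = 333.90.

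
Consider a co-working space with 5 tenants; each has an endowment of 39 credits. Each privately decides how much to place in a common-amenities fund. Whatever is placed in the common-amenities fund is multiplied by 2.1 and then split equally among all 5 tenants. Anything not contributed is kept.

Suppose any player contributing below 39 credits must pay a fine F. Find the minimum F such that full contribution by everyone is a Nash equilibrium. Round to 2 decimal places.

22.62 credits

Given the others contribute fully, the best deviation is to contribute 0 (any partial contribution still incurs the fine and gives up units whose private return 0.4200 is below 1).
Deviating from 39 to 0 saves 39 credits but forfeits the deviator's share of the drop in the common-amenities fund: 2.1/5 × 39 = 16.38.
So the deviation gain is 39 − 16.38 = 22.62, and the fine must be at least 22.62 credits to wipe it out.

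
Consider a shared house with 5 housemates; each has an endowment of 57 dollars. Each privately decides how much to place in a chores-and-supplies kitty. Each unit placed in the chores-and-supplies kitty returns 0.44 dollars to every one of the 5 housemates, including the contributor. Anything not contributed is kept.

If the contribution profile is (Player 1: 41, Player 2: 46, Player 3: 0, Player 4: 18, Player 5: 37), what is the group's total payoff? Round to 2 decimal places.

455.40 dollars

Total contributed: 41 + 46 + 0 + 18 + 37 = 142; total kept: 5 × 57 − 142 = 143.
The chores-and-supplies kitty pays out 0.44 × 5 × 142 = 312.40 in aggregate.
Group total = 143 + 312.40 = 455.40.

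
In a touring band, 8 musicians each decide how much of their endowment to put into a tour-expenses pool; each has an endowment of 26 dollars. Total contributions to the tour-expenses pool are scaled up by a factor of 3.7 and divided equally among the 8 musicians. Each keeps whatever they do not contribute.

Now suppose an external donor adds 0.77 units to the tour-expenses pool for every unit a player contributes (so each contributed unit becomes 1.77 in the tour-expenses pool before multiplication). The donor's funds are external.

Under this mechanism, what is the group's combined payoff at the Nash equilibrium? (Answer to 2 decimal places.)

With the mechanism, a contributed unit returns 3.7 × 1.77 / 8 = 0.8186 per unit of net cost — still below 1 — so contributing 0 remains dominant for every player.
At the Nash equilibrium no one contributes; group total payoff = 8 × 26 = 208.

208.00 dollars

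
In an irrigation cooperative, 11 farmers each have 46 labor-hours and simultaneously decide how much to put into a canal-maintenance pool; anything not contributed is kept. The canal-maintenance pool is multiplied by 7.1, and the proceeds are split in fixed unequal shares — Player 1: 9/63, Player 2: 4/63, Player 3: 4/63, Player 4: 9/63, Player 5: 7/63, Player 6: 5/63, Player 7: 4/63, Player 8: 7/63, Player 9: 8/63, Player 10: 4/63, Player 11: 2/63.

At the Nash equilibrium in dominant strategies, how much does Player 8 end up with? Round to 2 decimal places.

118.58 labor-hours

Each unit j contributes comes back to j as 7.1 × (j's share), so j prefers to contribute only if that share exceeds 1/7.1 = 0.1408; otherwise keeping the unit dominates.
Player 1 and Player 4 clear that bar, contributing 46 each; the remaining 9 contribute 0. Total contributed: 92.
Player 8 keeps 46 and receives 7.1 × 92 × 7/63 = 72.58 from the canal-maintenance pool, for a payoff of 118.58.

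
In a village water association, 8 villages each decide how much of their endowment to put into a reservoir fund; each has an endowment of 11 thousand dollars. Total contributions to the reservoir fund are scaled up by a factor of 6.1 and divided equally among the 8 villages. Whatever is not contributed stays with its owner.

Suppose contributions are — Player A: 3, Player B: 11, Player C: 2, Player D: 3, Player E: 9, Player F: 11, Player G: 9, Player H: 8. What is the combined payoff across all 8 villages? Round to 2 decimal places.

373.60 thousand dollars

Total contributed: 3 + 11 + 2 + 3 + 9 + 11 + 9 + 8 = 56; total kept: 8 × 11 − 56 = 32.
The reservoir fund pays out 6.1 × 56 = 341.60 in aggregate.
Group total = 32 + 341.60 = 373.60.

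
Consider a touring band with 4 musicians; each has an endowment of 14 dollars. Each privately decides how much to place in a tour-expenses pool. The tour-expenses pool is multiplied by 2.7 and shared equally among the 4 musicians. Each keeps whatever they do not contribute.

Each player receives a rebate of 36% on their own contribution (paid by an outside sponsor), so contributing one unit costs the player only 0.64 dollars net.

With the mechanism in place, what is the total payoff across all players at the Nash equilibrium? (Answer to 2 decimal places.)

With the mechanism, a contributed unit returns (2.7/4) / 0.64 = 1.0547 per unit of net cost to the contributor — now above 1 — so contributing fully is weakly dominant for every player.
At the Nash equilibrium everyone contributes 14. Group total payoff = 4 × (14 × 0.36 + 2.7 × 14) = 171.36.

171.36 dollars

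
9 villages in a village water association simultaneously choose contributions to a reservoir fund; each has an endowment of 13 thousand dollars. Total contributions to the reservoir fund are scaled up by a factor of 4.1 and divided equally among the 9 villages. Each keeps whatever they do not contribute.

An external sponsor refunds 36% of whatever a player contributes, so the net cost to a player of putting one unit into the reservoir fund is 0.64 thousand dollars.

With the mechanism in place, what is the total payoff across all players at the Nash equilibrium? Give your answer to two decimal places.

117.00 thousand dollars

Even with the mechanism, each unit contributed returns only (4.1/9) / 0.64 = 0.7118 per unit of net cost, so contributing nothing is still dominant.
At the Nash equilibrium no one contributes; group total payoff = 9 × 13 = 117.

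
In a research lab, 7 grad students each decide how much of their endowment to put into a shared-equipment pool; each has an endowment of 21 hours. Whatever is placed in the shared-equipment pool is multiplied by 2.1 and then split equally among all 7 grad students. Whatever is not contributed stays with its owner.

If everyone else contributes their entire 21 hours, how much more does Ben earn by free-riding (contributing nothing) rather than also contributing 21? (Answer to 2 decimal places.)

14.70 hours

Switching from a contribution of 21 to 0 lets Ben keep an extra 21 hours, but lowers the shared-equipment pool by 21, which costs Ben their own share of that drop: 2.1/7 × 21 = 6.30.
Net gain = 21 − 6.30 = 14.70. The private return per contributed unit (0.3000) is below 1, so free-riding is indeed the best response regardless of what the others do.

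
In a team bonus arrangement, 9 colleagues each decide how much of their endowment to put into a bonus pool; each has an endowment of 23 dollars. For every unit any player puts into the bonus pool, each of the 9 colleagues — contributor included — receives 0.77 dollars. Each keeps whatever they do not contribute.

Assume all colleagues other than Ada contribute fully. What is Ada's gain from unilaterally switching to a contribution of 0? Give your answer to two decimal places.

5.29 dollars

Switching from a contribution of 23 to 0 lets Ada keep an extra 23 dollars, but lowers the bonus pool by 23, which costs Ada their own share of that drop: 0.77 × 23 = 17.71.
Net gain = 23 − 17.71 = 5.29. The private return per contributed unit (0.77) is below 1, so free-riding is indeed the best response regardless of what the others do.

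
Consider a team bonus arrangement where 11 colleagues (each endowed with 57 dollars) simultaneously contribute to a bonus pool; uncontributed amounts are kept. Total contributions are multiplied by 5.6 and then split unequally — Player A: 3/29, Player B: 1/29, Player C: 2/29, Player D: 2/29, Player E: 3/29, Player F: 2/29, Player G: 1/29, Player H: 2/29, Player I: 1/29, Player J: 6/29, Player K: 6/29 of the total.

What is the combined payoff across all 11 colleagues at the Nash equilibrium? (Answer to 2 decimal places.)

Each unit j contributes comes back to j as 5.6 × (j's share), so j prefers to contribute only if that share exceeds 1/5.6 = 0.1786; otherwise keeping the unit dominates.
The shares above 0.1786 belong to Player J and Player K, contributing 57 each; the remaining 9 contribute 0. Total contributed: 114.
The bonus pool pays out 5.6 × 114 = 638.40 in total (split across the unequal shares, but the aggregate is all that matters for the group sum).
The 9 free-riders keep 57 each, adding 513. Group total = 513 + 638.40 = 1151.40.

1151.40 dollars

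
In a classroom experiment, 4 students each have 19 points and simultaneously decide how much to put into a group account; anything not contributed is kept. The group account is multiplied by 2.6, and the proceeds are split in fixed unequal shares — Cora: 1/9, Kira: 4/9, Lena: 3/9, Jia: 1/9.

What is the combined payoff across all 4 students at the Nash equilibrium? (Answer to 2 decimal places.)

For player j, contributing a unit is worthwhile iff 2.6 × (j's share) ≥ 1, i.e. iff j's share is at least 0.3846.
Kira alone (share 4/9) is above the threshold, contributing 19; the remaining 3 contribute 0. Total contributed: 19.
The group account pays out 2.6 × 19 = 49.40 in total (split across the unequal shares, but the aggregate is all that matters for the group sum).
The 3 free-riders keep 19 each, adding 57. Group total = 57 + 49.40 = 106.40.

106.40 points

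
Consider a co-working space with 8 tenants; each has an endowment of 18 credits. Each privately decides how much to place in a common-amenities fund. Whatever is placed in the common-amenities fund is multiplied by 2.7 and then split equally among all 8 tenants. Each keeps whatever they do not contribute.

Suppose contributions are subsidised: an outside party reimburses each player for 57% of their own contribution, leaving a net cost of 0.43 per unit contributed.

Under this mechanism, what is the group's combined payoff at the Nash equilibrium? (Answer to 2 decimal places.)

144.00 credits

Even with the mechanism, each unit contributed returns only (2.7/8) / 0.43 = 0.7849 per unit of net cost, so contributing nothing is still dominant.
At the Nash equilibrium no one contributes; group total payoff = 8 × 18 = 144.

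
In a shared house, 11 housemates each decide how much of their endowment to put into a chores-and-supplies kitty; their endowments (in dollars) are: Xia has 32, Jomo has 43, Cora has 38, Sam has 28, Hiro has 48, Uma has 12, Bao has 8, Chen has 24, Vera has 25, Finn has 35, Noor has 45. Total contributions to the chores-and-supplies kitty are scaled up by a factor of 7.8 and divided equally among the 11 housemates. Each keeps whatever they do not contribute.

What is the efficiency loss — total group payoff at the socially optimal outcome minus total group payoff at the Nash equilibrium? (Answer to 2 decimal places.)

2298.40 dollars

The private return per contributed unit is 7.8/11 = 0.7091 < 1 for every player regardless of endowment, so the Nash equilibrium is zero contribution and the group total is Σ E_j = 32 + 43 + 38 + 28 + 48 + 12 + 8 + 24 + 25 + 35 + 45 = 338.
Each contributed unit returns 7.800 to the group, so the social optimum is full contribution by everyone: group total = 7.800 × 338 = 2636.40.
Efficiency loss = (7.800 − 1) × 338 = 2298.40.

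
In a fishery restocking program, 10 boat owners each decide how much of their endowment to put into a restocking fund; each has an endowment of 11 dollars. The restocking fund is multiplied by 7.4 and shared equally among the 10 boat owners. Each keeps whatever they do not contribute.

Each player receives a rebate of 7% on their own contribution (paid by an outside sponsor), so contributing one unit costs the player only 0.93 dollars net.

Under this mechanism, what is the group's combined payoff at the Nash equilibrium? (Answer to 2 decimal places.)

110.00 dollars

The effective private return is (7.4/10) / 0.93 = 0.7957, which is still under 1, so the mechanism doesn't change anyone's dominant strategy: zero contribution.
Everyone keeps their endowment and the group total is 10 × 11 = 110.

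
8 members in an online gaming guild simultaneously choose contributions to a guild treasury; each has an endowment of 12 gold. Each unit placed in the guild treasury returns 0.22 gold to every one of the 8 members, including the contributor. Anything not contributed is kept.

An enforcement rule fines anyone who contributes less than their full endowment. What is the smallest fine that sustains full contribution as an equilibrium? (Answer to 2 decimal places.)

9.36 gold

Given the others contribute fully, the best deviation is to contribute 0 (any partial contribution still incurs the fine and gives up units whose private return 0.22 is below 1).
Deviating from 12 to 0 saves 12 gold but forfeits the deviator's share of the drop in the guild treasury: 0.22 × 12 = 2.64.
So the deviation gain is 12 − 2.64 = 9.36, and the fine must be at least 9.36 gold to wipe it out.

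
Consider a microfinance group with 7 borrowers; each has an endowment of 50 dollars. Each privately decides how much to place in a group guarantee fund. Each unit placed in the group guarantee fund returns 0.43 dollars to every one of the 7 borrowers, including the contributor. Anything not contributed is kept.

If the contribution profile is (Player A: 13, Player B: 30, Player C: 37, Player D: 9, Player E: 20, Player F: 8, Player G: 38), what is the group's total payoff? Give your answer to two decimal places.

661.55 dollars

Total contributed: 13 + 30 + 37 + 9 + 20 + 8 + 38 = 155; total kept: 7 × 50 − 155 = 195.
The group guarantee fund pays out 0.43 × 7 × 155 = 466.55 in aggregate.
Group total = 195 + 466.55 = 661.55.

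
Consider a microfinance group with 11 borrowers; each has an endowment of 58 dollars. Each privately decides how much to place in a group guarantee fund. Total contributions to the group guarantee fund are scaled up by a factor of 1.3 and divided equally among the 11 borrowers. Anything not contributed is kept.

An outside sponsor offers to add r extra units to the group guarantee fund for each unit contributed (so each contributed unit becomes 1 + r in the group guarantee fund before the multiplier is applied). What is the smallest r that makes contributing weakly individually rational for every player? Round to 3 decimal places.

With matching at rate r, one contributed unit becomes (1 + r) in the group guarantee fund and returns 1.3 × (1 + r) / 11 to the contributor.
Setting this equal to 1: 1 + r = 11/1.3 = 8.4615.
So the minimum matching rate is r = 8.4615 − 1 = 7.462.

7.462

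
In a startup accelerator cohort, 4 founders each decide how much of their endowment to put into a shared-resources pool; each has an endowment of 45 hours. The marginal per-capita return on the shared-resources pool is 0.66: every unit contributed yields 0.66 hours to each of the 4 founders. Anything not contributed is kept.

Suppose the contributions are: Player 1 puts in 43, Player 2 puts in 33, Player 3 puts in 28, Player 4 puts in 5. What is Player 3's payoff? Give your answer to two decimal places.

Total contributed: 43 + 33 + 28 + 5 = 109.
Each receives 0.66 × 109 = 71.94 from the shared-resources pool.
Player 3 keeps 45 − 28 = 17, so Player 3's payoff is 17 + 71.94 = 88.94.

88.94 hours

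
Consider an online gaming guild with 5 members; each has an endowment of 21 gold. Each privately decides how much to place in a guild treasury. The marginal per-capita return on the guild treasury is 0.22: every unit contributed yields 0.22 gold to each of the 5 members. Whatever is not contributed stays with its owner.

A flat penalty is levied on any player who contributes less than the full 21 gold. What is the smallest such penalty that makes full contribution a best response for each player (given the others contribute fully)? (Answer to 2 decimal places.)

Given the others contribute fully, the best deviation is to contribute 0 (any partial contribution still incurs the fine and gives up units whose private return 0.22 is below 1).
Deviating from 21 to 0 saves 21 gold but forfeits the deviator's share of the drop in the guild treasury: 0.22 × 21 = 4.62.
So the deviation gain is 21 − 4.62 = 16.38, and the fine must be at least 16.38 gold to wipe it out.

16.38 gold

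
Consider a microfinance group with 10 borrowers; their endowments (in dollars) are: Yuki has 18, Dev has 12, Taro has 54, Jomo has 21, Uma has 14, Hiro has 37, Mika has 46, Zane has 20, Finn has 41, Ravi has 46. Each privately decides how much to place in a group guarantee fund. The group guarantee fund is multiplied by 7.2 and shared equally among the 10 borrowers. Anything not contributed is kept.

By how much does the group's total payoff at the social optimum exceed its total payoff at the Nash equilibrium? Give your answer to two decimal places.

The private return per contributed unit is 7.2/10 = 0.7200 < 1 for every player regardless of endowment, so the Nash equilibrium is zero contribution and the group total is Σ E_j = 18 + 12 + 54 + 21 + 14 + 37 + 46 + 20 + 41 + 46 = 309.
Each contributed unit returns 7.200 to the group, so the social optimum is full contribution by everyone: group total = 7.200 × 309 = 2224.80.
Efficiency loss = (7.200 − 1) × 309 = 1915.80.

1915.80 dollars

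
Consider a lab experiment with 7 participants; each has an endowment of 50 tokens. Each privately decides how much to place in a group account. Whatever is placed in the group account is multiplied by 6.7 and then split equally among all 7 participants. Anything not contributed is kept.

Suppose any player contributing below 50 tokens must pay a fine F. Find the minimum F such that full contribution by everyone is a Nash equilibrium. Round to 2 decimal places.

2.14 tokens

Given the others contribute fully, the best deviation is to contribute 0 (any partial contribution still incurs the fine and gives up units whose private return 0.9571 is below 1).
Deviating from 50 to 0 saves 50 tokens but forfeits the deviator's share of the drop in the group account: 6.7/7 × 50 = 47.86.
So the deviation gain is 50 − 47.86 = 2.14, and the fine must be at least 2.14 tokens to wipe it out.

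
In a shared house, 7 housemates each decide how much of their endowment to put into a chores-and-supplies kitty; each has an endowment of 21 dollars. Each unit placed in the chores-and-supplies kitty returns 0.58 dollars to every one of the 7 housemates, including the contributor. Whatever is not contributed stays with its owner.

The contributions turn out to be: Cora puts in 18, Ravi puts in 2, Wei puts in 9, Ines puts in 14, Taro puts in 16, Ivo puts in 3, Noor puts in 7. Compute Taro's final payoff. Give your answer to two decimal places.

Total contributed: 18 + 2 + 9 + 14 + 16 + 3 + 7 = 69.
Each receives 0.58 × 69 = 40.02 from the chores-and-supplies kitty.
Taro keeps 21 − 16 = 5, so Taro's payoff is 5 + 40.02 = 45.02.

45.02 dollars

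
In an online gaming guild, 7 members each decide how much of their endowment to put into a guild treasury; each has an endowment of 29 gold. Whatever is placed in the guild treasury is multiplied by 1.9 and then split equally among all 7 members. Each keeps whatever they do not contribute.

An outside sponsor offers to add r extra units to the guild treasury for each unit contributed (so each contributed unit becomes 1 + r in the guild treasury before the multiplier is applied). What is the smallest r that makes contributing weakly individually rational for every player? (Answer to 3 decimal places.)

2.684

With matching at rate r, one contributed unit becomes (1 + r) in the guild treasury and returns 1.9 × (1 + r) / 7 to the contributor.
Setting this equal to 1: 1 + r = 7/1.9 = 3.6842.
So the minimum matching rate is r = 3.6842 − 1 = 2.684.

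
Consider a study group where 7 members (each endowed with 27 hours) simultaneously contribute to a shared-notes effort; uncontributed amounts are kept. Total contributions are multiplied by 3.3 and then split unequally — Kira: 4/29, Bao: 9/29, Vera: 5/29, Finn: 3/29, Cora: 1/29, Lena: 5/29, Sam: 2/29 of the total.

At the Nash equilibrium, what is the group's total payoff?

251.10 hours

For player j, contributing a unit is worthwhile iff 3.3 × (j's share) ≥ 1, i.e. iff j's share is at least 0.3030.
Only Bao (9/29) clears that bar, contributing 27; the remaining 6 contribute 0. Total contributed: 27.
The shared-notes effort pays out 3.3 × 27 = 89.10 in total (split across the unequal shares, but the aggregate is all that matters for the group sum).
The 6 free-riders keep 27 each, adding 162. Group total = 162 + 89.10 = 251.10.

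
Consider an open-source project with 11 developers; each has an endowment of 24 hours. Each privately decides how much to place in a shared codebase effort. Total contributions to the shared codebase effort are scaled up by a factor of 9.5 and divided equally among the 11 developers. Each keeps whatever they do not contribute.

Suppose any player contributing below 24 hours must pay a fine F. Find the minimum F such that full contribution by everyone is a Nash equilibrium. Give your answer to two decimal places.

3.27 hours

Given the others contribute fully, the best deviation is to contribute 0 (any partial contribution still incurs the fine and gives up units whose private return 0.8636 is below 1).
Deviating from 24 to 0 saves 24 hours but forfeits the deviator's share of the drop in the shared codebase effort: 9.5/11 × 24 = 20.73.
So the deviation gain is 24 − 20.73 = 3.27, and the fine must be at least 3.27 hours to wipe it out.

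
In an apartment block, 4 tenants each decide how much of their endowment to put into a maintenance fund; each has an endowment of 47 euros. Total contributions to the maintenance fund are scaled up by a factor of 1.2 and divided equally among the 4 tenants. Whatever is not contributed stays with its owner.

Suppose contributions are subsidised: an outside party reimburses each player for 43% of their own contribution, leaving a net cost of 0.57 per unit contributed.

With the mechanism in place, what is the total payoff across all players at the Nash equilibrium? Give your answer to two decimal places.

With the mechanism, a contributed unit returns (1.2/4) / 0.57 = 0.5263 per unit of net cost — still below 1 — so contributing 0 remains dominant for every player.
At the Nash equilibrium no one contributes; group total payoff = 4 × 47 = 188.

188.00 euros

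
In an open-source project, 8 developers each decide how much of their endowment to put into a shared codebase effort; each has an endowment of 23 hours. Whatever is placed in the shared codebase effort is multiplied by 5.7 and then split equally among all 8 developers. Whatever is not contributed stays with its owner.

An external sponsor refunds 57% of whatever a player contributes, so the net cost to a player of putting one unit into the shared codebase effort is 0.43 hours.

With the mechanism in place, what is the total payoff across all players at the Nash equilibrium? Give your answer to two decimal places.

Under the mechanism each unit contributed yields (5.7/8) / 0.43 = 1.6570 back to its contributor per unit of net cost, which exceeds 1, making full contribution the dominant choice for everyone.
At the Nash equilibrium everyone contributes 23. Group total payoff = 8 × (23 × 0.57 + 5.7 × 23) = 1153.68.

1153.68 hours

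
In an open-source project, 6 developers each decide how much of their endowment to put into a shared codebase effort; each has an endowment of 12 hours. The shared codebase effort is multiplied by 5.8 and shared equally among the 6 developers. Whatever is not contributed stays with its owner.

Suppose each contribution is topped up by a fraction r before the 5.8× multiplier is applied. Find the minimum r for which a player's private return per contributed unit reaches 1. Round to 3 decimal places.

With matching at rate r, one contributed unit becomes (1 + r) in the shared codebase effort and returns 5.8 × (1 + r) / 6 to the contributor.
Setting this equal to 1: 1 + r = 6/5.8 = 1.0345.
So the minimum matching rate is r = 1.0345 − 1 = 0.034.

0.034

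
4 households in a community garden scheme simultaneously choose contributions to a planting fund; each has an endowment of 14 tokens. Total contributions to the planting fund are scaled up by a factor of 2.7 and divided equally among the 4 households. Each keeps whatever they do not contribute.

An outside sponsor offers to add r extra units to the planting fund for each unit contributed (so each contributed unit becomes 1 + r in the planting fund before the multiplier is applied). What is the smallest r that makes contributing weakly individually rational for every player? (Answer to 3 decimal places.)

0.481

With matching at rate r, one contributed unit becomes (1 + r) in the planting fund and returns 2.7 × (1 + r) / 4 to the contributor.
Setting this equal to 1: 1 + r = 4/2.7 = 1.4815.
So the minimum matching rate is r = 1.4815 − 1 = 0.481.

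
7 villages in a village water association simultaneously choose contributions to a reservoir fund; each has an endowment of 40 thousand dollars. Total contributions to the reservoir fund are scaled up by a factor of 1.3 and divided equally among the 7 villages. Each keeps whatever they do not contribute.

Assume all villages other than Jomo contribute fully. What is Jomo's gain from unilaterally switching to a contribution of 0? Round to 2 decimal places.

32.57 thousand dollars

Switching from a contribution of 40 to 0 lets Jomo keep an extra 40 thousand dollars, but lowers the reservoir fund by 40, which costs Jomo their own share of that drop: 1.3/7 × 40 = 7.43.
Net gain = 40 − 7.43 = 32.57. The private return per contributed unit (0.1857) is below 1, so free-riding is indeed the best response regardless of what the others do.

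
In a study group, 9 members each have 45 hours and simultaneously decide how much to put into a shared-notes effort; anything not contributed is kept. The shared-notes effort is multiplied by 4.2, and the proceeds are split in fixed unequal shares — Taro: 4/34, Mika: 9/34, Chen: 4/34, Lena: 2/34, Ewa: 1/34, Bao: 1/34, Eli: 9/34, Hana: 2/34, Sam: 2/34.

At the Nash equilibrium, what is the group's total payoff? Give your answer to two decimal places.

693.00 hours

Player j's private return per contributed unit is 4.2 × (j's share). Contributing is weakly dominant for j when that share is at least 1/4.2 = 0.2381, and contributing 0 is dominant otherwise.
Mika and Eli clear that bar, contributing 45 each; the remaining 7 contribute 0. Total contributed: 90.
The shared-notes effort pays out 4.2 × 90 = 378.00 in total (split across the unequal shares, but the aggregate is all that matters for the group sum).
The 7 free-riders keep 45 each, adding 315. Group total = 315 + 378.00 = 693.00.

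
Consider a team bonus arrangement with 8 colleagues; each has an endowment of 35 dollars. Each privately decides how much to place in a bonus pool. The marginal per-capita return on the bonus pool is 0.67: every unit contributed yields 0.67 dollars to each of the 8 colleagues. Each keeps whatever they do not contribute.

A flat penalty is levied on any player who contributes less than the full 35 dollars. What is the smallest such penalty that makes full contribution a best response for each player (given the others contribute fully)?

Given the others contribute fully, the best deviation is to contribute 0 (any partial contribution still incurs the fine and gives up units whose private return 0.67 is below 1).
Deviating from 35 to 0 saves 35 dollars but forfeits the deviator's share of the drop in the bonus pool: 0.67 × 35 = 23.45.
So the deviation gain is 35 − 23.45 = 11.55, and the fine must be at least 11.55 dollars to wipe it out.

11.55 dollars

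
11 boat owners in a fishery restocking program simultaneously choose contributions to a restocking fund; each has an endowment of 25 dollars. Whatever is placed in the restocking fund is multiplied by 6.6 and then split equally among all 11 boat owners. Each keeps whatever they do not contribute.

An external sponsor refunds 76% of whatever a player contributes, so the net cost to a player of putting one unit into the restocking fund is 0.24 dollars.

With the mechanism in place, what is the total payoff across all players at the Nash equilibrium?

2024.00 dollars

The effective private return per unit is now (6.6/11) / 0.24 = 2.5000 > 1, so every player's dominant strategy flips to full contribution.
So the Nash equilibrium is full contribution by all 11; the group earns 11 × (25 × 0.76 + 6.6 × 25) = 2024.00.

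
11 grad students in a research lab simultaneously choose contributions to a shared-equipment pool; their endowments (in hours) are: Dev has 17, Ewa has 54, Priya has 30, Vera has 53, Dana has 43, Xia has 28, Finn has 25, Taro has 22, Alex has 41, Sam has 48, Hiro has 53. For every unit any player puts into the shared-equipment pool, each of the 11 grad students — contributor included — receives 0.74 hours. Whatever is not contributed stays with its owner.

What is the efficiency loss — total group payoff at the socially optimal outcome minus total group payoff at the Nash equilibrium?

2955.96 hours

The private return per contributed unit is 0.74 < 1 for everyone, so the Nash equilibrium is zero contribution and the group total is Σ E_j = 17 + 54 + 30 + 53 + 43 + 28 + 25 + 22 + 41 + 48 + 53 = 414.
Each contributed unit returns 8.140 to the group, so the social optimum is full contribution by everyone: group total = 8.140 × 414 = 3369.96.
Efficiency loss = (8.140 − 1) × 414 = 2955.96.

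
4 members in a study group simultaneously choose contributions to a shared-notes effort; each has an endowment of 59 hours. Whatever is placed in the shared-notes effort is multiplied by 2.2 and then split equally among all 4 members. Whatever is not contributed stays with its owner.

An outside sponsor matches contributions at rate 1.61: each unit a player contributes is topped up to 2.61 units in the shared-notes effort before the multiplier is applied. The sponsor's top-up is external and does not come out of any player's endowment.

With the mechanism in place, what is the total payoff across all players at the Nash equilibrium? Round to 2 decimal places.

The effective private return per unit is now 2.2 × 2.61 / 4 = 1.4355 > 1, so every player's dominant strategy flips to full contribution.
So the Nash equilibrium is full contribution by all 4; the group earns 2.2 × 2.61 × 236 = 1355.11.

1355.11 hours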